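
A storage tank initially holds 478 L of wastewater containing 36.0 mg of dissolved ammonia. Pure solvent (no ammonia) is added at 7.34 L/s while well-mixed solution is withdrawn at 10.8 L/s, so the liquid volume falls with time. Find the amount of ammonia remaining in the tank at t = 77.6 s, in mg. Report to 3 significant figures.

Total volume: dV/dt = Q_in − Q_out = -3.4600 L/s, so V(t) = 478 − 3.4600 t and V(77.6) = 209.50 L.
Species balance (pure solvent in): dm/dt = −Q_out · m/V(t).
Separate: dm/m = −Q_out dt/V(t) ⇒ ln(m/m₀) = −(Q_out/(Q_in−Q_out)) ln(V/V₀).
m = m₀ (V₀/V)^(Q_out/(Q_in−Q_out)) = 36.0 × (478/209.50)^(-3.1214) = 2.7423 mg.

2.74 mg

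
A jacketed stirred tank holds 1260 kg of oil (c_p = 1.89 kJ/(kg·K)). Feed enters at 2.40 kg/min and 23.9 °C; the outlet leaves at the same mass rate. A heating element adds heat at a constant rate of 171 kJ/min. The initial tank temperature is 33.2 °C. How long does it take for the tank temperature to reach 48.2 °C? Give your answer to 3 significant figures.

394 min

Heat balance on the well-mixed liquid: M c_p dT/dt = ṁ c_p (T_in − T) + 171.
τ = M/ṁ = 525.00 min; T_ss = T_in + Q̇/(ṁ c_p) = 61.598 °C.
T(t) = T_ss + (T₀ − T_ss) e^(−t/τ). Set T = 48.2:
e^(−t/τ) = (48.2 − 61.598)/(33.2 − 61.598) = 0.47180
t = −525.00 · ln(0.47180) = 394.38 min.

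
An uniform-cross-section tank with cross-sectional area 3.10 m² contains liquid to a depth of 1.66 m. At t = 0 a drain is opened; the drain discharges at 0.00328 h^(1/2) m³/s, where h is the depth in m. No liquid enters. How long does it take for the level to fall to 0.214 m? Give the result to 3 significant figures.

Accumulation of liquid (constant cross-section A): A dh/dt = −0.00328 √h.
Separate and integrate: 2(√h − √h₀) = −(0.00328/A) t.
t = 2A(√h₀ − √h)/0.00328 = 2·3.10·(√1.66 − √0.214)/0.00328
  = 6.2000 × (1.2884 − 0.46260) / 0.00328 = 1561.0 s.

1560 s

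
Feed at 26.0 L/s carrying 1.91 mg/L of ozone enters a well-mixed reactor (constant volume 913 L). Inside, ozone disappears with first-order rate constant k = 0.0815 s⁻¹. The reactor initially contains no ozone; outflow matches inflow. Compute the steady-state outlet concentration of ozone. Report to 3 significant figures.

Species balance: V dC/dt = Q C_in − Q C − k V C.
At steady state: 0 = Q C_in − (Q + kV) C_ss, so C_ss = Q C_in/(Q + kV).
C_ss = 26.0·1.91/(26.0 + 0.0815·913) = 49.660/100.41 = 0.49457 mg/L.

0.495 mg/L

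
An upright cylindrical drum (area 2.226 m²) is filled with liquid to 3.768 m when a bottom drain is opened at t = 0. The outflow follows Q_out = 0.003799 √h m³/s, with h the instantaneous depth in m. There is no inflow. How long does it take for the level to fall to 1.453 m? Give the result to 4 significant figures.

Accumulation of liquid (constant cross-section A): A dh/dt = −0.003799 √h.
This is separable: 2 d(√h)/dt = −0.003799/A, so √h = √h₀ − (0.003799/(2A)) t.
t = 2A(√h₀ − √h)/0.003799 = 2·2.226·(√3.768 − √1.453)/0.003799
  = 4.45200 × (1.94113 − 1.20540) / 0.003799 = 862.192 s.

862.2 s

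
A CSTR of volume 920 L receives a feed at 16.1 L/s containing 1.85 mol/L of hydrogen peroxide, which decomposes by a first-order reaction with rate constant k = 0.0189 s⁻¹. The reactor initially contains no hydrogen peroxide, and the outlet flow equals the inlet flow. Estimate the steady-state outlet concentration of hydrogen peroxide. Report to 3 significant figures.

0.889 mol/L

V dC/dt = Q(C_in − C) − k V C.
Steady state (dC/dt = 0): C_ss = Q C_in/(Q + kV) = C_in/(1 + kV/Q).
C_ss = 16.1·1.85/(16.1 + 0.0189·920) = 29.785/33.488 = 0.88942 mol/L.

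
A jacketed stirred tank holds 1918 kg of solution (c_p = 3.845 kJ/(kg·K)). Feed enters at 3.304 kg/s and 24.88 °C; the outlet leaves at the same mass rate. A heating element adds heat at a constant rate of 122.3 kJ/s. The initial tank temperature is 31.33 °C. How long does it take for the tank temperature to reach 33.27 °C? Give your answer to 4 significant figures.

547.6 s

Unsteady energy balance on the tank contents: M c_p dT/dt = ṁ c_p (T_in − T) + 122.3.
τ = M/ṁ = 580.508 s; T_ss = T_in + Q̇/(ṁ c_p) = 34.5070 °C.
T(t) = T_ss + (T₀ − T_ss) e^(−t/τ). Set T = 33.27:
e^(−t/τ) = (33.27 − 34.5070)/(31.33 − 34.5070) = 0.389357
t = −580.508 · ln(0.389357) = 547.569 s.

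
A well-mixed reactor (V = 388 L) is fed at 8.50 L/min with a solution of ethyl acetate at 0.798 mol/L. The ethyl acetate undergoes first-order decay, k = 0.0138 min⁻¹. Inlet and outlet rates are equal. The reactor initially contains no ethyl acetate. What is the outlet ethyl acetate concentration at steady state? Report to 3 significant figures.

0.490 mol/L

Accumulation = in − out − consumed: V dC/dt = Q C_in − Q C − k V C.
At steady state: 0 = Q C_in − (Q + kV) C_ss, so C_ss = Q C_in/(Q + kV).
C_ss = 8.50·0.798/(8.50 + 0.0138·388) = 6.7830/13.854 = 0.48959 mol/L.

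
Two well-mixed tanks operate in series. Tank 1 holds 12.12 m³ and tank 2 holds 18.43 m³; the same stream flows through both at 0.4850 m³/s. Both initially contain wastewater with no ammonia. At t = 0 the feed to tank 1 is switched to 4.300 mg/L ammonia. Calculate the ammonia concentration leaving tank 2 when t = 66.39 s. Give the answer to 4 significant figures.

2.691 mg/L

Each tank obeys Vᵢ dCᵢ/dt = Q(Cᵢ₋₁ − Cᵢ), so τᵢ = Vᵢ/Q.
τ₁ = 12.12/0.4850 = 24.9897 s; τ₂ = 18.43/0.4850 = 38.0000 s.
Solving the cascade with C₁(0)=C₂(0)=0 gives C₂(t) = C_in[1 − (τ₁ e^(−t/τ₁) − τ₂ e^(−t/τ₂))/(τ₁ − τ₂)].
At t = 66.39: e^(−t/τ₁) = 0.0701797, e^(−t/τ₂) = 0.174278.
C₂ = 4.300·[1 − (24.9897·0.0701797 − 38.0000·0.174278)/(-13.0103)] = 4.300·0.625775 = 2.69083 mg/L.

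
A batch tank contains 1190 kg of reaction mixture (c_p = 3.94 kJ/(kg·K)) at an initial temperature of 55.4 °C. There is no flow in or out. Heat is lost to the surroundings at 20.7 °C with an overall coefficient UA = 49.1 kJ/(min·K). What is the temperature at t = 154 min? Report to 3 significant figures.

Heat balance on the well-mixed liquid: M c_p dT/dt = −UA(T − T_amb).
dT/dt = (T_ss − T)/τ with T_ss = T_amb = 20.700 °C, τ = M c_p/UA = 1190·3.94/49.1 = 95.491 min.
Integrating: T(t) = T_ss + (T₀ − T_ss) e^(−t/τ).
T(154) = 20.700 + (34.700)·0.19934 = 27.617 °C.

27.6 °C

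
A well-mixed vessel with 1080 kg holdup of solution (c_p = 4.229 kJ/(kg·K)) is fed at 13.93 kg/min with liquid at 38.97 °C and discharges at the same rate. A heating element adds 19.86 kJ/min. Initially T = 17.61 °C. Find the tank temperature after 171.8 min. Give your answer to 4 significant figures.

36.94 °C

M c_p dT/dt = ṁ c_p (T_in − T) + Q̇.
τ = M/ṁ = 77.5305 min; T_ss = T_in + Q̇/(ṁ c_p) = 38.97 + 19.86/(13.93·4.229) = 39.3071 °C.
T approaches T_ss exponentially: T(t) = T_ss + (T₀ − T_ss) e^(−t/τ).
T(171.8) = 39.3071 + (-21.6971)·e^(−171.8/77.5305) = 39.3071 + (-21.6971)·0.109055 = 36.9409 °C.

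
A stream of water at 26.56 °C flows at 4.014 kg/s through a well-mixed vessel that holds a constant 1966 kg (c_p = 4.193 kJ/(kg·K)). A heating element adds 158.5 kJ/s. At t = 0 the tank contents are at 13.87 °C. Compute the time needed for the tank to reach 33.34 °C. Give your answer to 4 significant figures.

Energy balance: M c_p dT/dt = ṁ c_p (T_in − T) + 158.5.
τ = M/ṁ = 489.786 s; T_ss = T_in + Q̇/(ṁ c_p) = 35.9773 °C.
T(t) = T_ss + (T₀ − T_ss) e^(−t/τ). Set T = 33.34:
e^(−t/τ) = (33.34 − 35.9773)/(13.87 − 35.9773) = 0.119296
t = −489.786 · ln(0.119296) = 1041.36 s.

1041 s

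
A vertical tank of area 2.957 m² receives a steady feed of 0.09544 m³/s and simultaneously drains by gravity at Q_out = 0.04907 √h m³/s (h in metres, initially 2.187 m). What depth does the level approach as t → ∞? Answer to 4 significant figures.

Volume balance on the tank: A dh/dt = Q_in − 0.04907 √h. At steady state dh/dt = 0:
Q_in = 0.04907 √h_ss ⇒ √h_ss = 0.09544/0.04907 = 1.94498.
h_ss = 1.94498² = 3.78293 m. (Since h₀ = 2.187 m < h_ss, the level will rise toward this value.)

3.783 m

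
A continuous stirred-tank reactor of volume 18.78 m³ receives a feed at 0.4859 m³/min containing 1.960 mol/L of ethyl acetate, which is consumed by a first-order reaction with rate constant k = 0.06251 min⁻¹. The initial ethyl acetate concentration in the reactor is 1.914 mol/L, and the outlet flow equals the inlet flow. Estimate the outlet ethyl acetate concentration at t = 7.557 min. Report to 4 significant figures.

1.261 mol/L

Accumulation = in − out − consumed: V dC/dt = Q C_in − Q C − k V C.
dC/dt = (Q/V) C_in − (Q/V + k) C; effective rate a = Q/V + k = 0.0258733 + 0.06251 = 0.0883833 min⁻¹.
C_ss = Q C_in/(Q + kV) = 0.573769 mol/L; C(t) = C_ss + (C₀ − C_ss) e^(−a t).
C(7.557) = 0.573769 + (1.34023)·e^(−0.0883833·7.557) = 0.573769 + (1.34023)·0.512778 = 1.26101 mol/L.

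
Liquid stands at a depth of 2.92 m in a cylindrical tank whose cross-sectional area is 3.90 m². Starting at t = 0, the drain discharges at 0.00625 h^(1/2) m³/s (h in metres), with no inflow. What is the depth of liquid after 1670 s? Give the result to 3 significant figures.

A dh/dt = −Q_out = −0.00625 √h.
∫ h^(−1/2) dh = −(0.00625/A) ∫ dt, giving 2√h = 2√h₀ − (0.00625/A) t.
√h = √2.92 − 0.00625·1670/(2·3.90) = 1.7088 − 1.3381 = 0.37066.
h = 0.37066² = 0.13739 m.

0.137 m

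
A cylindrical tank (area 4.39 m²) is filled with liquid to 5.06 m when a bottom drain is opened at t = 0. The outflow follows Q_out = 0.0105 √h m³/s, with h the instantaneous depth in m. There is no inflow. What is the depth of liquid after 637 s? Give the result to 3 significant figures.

2.21 m

A dh/dt = −Q_out = −0.0105 √h.
Separate and integrate: 2(√h − √h₀) = −(0.0105/A) t.
√h = √5.06 − 0.0105·637/(2·4.39) = 2.2494 − 0.76179 = 1.4877.
h = 1.4877² = 2.2131 m.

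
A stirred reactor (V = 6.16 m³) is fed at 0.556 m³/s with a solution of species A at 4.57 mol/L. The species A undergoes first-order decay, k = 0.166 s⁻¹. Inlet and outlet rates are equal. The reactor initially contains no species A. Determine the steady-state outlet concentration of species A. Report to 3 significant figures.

V dC/dt = Q(C_in − C) − k V C.
Steady state (dC/dt = 0): C_ss = Q C_in/(Q + kV) = C_in/(1 + kV/Q).
C_ss = 0.556·4.57/(0.556 + 0.166·6.16) = 2.5409/1.5786 = 1.6096 mol/L.

1.61 mol/L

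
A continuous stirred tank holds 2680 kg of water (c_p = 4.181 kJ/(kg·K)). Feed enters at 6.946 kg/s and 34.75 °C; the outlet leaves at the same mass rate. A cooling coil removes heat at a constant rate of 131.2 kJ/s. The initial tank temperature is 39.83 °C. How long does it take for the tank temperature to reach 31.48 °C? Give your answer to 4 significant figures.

787.2 s

M c_p dT/dt = ṁ c_p (T_in − T) − Q̇.
τ = M/ṁ = 385.834 s; T_ss = T_in − Q̇/(ṁ c_p) = 30.2323 °C.
T(t) = T_ss + (T₀ − T_ss) e^(−t/τ). Set T = 31.48:
e^(−t/τ) = (31.48 − 30.2323)/(39.83 − 30.2323) = 0.130001
t = −385.834 · ln(0.130001) = 787.182 s.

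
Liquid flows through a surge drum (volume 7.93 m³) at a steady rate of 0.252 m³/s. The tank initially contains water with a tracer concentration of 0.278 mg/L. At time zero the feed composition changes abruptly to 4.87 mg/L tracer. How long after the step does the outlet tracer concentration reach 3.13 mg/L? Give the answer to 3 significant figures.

Accumulation = in − out for the solute gives V dC/dt = Q(C_in − C), so τ = V/Q = 31.468 s.
C(t) = C_in + (C₀ − C_in) e^(−t/τ). Set C = 3.13 and solve for t:
e^(−t/τ) = (C − C_in)/(C₀ − C_in) = (3.13 − 4.87)/(0.278 − 4.87) = 0.37892
t = −τ ln(…) = 31.468 × 0.97043 = 30.538 s.

30.5 s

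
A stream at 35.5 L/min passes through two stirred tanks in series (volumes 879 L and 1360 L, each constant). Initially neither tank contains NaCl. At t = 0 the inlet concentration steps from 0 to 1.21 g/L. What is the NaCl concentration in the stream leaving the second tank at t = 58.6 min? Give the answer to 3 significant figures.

0.676 g/L

Species balance on tank i: dCᵢ/dt = (Cᵢ₋₁ − Cᵢ)/τᵢ with τᵢ = Vᵢ/Q.
τ₁ = 879/35.5 = 24.761 min; τ₂ = 1360/35.5 = 38.310 min.
Solving the cascade with C₁(0)=C₂(0)=0 gives C₂(t) = C_in[1 − (τ₁ e^(−t/τ₁) − τ₂ e^(−t/τ₂))/(τ₁ − τ₂)].
At t = 58.6: e^(−t/τ₁) = 0.093793, e^(−t/τ₂) = 0.21662.
C₂ = 1.21·[1 − (24.761·0.093793 − 38.310·0.21662)/(-13.549)] = 1.21·0.55893 = 0.67631 g/L.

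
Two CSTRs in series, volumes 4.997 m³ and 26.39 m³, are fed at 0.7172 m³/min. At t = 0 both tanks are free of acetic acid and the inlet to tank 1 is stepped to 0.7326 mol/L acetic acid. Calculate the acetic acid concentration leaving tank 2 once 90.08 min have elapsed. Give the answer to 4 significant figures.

0.6545 mol/L

Time constants: τᵢ = Vᵢ/Q for each well-mixed tank.
τ₁ = 4.997/0.7172 = 6.96737 min; τ₂ = 26.39/0.7172 = 36.7959 min.
Tank 1: C₁ = C_in(1 − e^(−t/τ₁)). Tank 2 (τ₁ ≠ τ₂): C₂ = C_in[1 − (τ₁ e^(−t/τ₁) − τ₂ e^(−t/τ₂))/(τ₁ − τ₂)].
At t = 90.08: e^(−t/τ₁) = 2.42705e-06, e^(−t/τ₂) = 0.0864576.
C₂ = 0.7326·[1 − (6.96737·2.42705e-06 − 36.7959·0.0864576)/(-29.8285)] = 0.7326·0.893348 = 0.654467 mol/L.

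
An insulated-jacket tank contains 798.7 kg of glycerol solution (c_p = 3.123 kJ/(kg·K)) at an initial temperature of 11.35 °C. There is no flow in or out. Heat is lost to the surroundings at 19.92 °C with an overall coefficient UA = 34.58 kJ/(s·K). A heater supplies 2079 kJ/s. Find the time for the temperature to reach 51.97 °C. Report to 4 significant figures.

Lumped-capacitance energy balance: M c_p dT/dt = UA(T_amb − T) + Q̇.
τ = M c_p/UA = 72.1324 s; T_ss = T_amb + Q̇/UA = 19.92 + 2079/34.58 = 80.0415 °C.
T(t) = T_ss + (T₀ − T_ss)e^(−t/τ); set T = 51.97:
t = −τ ln[(T − T_ss)/(T₀ − T_ss)] = −72.1324 · ln(0.408660) = 64.5493 s.

64.55 s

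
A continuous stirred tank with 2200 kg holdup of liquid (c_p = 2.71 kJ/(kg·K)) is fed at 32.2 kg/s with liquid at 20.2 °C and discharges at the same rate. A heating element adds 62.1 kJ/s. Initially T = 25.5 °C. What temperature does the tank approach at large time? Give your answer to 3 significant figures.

20.9 °C

First-law balance (no shaft work): M c_p dT/dt = ṁ c_p (T_in − T) + 62.1.
At steady state dT/dt = 0 ⇒ T_ss = T_in + Q̇/(ṁ c_p) = 20.2 + 62.1/(32.2·2.71) = 20.912 °C.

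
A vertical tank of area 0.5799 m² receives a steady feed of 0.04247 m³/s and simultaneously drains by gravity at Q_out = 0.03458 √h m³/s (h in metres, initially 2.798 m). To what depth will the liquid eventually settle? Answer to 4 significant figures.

Level balance: A dh/dt = 0.04247 − 0.03458 √h. Setting dh/dt = 0:
Q_in = 0.03458 √h_ss ⇒ √h_ss = 0.04247/0.03458 = 1.22817.
h_ss = 1.22817² = 1.50839 m. (Since h₀ = 2.798 m > h_ss, the level will fall toward this value.)

1.508 m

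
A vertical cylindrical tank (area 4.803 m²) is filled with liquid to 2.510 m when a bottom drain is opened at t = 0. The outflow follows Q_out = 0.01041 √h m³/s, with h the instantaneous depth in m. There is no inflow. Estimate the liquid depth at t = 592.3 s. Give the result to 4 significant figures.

With no inflow, A dh/dt = −0.01041 √h.
Separate and integrate: 2(√h − √h₀) = −(0.01041/A) t.
√h = √2.510 − 0.01041·592.3/(2·4.803) = 1.58430 − 0.641874 = 0.942424.
h = 0.942424² = 0.888163 m.

0.8882 m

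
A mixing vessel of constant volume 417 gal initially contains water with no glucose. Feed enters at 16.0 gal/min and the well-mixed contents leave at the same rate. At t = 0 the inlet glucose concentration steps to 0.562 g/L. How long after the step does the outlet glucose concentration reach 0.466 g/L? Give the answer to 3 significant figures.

46.1 min

Species balance: V dC/dt = Q(C_in − C) ⇒ τ = V/Q = 26.062 min.
C(t) = C_in + (C₀ − C_in) e^(−t/τ). Set C = 0.466 and solve for t:
e^(−t/τ) = (C − C_in)/(C₀ − C_in) = (0.466 − 0.562)/(0 − 0.562) = 0.17082
t = −τ ln(…) = 26.062 × 1.7672 = 46.056 min.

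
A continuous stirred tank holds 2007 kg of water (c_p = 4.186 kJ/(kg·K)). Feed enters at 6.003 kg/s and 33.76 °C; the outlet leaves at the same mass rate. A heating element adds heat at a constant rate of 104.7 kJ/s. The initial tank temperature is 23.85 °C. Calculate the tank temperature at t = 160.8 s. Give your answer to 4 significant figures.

First-law balance (no shaft work): M c_p dT/dt = ṁ c_p (T_in − T) + 104.7.
Rearrange: dT/dt = (T_ss − T)/τ with τ = M/ṁ = 334.333 s and T_ss = T_in + Q̇/(ṁ c_p) = 37.9266 °C.
Integrating: T(t) = T_ss + (T₀ − T_ss) e^(−t/τ).
T(160.8) = 37.9266 + (-14.0766)·e^(−160.8/334.333) = 37.9266 + (-14.0766)·0.618191 = 29.2246 °C.

29.22 °C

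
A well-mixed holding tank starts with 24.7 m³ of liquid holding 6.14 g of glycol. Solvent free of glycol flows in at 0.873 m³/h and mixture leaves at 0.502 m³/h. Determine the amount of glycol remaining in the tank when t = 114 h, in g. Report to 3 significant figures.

1.59 g

Total volume: dV/dt = Q_in − Q_out = 0.37100 m³/h, so V(t) = 24.7 + 0.37100 t and V(114) = 66.994 m³.
Solute balance: dm/dt = 0 − Q_out C = −Q_out m/V(t).
Separate: dm/m = −Q_out dt/V(t) ⇒ ln(m/m₀) = −(Q_out/(Q_in−Q_out)) ln(V/V₀).
m = m₀ (V₀/V)^(Q_out/(Q_in−Q_out)) = 6.14 × (24.7/66.994)^(1.3531) = 1.5915 g.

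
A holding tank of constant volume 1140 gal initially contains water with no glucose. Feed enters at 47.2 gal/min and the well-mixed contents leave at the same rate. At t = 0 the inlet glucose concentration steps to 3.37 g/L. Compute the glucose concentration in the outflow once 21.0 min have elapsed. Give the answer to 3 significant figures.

Species balance on the tank: V dC/dt = Q(C_in − C).
Rewrite as dC/dt + C/τ = C_in/τ, τ = V/Q = 24.153 min.
C approaches C_in exponentially: C(t) = C_in + (C₀ − C_in) e^(−t/τ).
C(21.0) = 3.37 + (0 − 3.37)·e^(−21.0/24.153) = 3.37 + (-3.3700)·0.41917 = 1.9574 g/L.

1.96 g/L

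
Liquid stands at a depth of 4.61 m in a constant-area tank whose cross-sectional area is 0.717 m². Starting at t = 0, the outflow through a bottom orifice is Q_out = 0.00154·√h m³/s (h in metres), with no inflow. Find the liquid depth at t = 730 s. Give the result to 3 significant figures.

1.86 m

A dh/dt = −Q_out = −0.00154 √h.
This is separable: 2 d(√h)/dt = −0.00154/A, so √h = √h₀ − (0.00154/(2A)) t.
√h = √4.61 − 0.00154·730/(2·0.717) = 2.1471 − 0.78396 = 1.3631.
h = 1.3631² = 1.8581 m.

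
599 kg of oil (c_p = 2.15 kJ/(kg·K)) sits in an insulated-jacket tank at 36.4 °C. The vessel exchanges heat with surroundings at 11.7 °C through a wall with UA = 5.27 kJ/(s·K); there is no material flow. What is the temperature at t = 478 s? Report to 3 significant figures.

15.2 °C

Lumped-capacitance energy balance: M c_p dT/dt = UA(T_amb − T).
dT/dt = (T_ss − T)/τ with T_ss = T_amb = 11.700 °C, τ = M c_p/UA = 599·2.15/5.27 = 244.37 s.
This is linear first-order; T(t) = T_ss + (T₀ − T_ss) e^(−t/τ).
T(478) = 11.700 + (24.700)·0.14142 = 15.193 °C.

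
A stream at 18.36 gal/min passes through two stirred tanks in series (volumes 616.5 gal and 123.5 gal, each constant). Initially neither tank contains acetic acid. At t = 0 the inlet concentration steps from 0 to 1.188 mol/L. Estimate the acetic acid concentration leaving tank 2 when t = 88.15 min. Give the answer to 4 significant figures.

Time constants: τᵢ = Vᵢ/Q for each well-mixed tank.
τ₁ = 616.5/18.36 = 33.5784 min; τ₂ = 123.5/18.36 = 6.72658 min.
Tank 1: C₁ = C_in(1 − e^(−t/τ₁)). Tank 2 (τ₁ ≠ τ₂): C₂ = C_in[1 − (τ₁ e^(−t/τ₁) − τ₂ e^(−t/τ₂))/(τ₁ − τ₂)].
At t = 88.15: e^(−t/τ₁) = 0.0724255, e^(−t/τ₂) = 2.03558e-06.
C₂ = 1.188·[1 − (33.5784·0.0724255 − 6.72658·2.03558e-06)/(26.8519)] = 1.188·0.909432 = 1.08041 mol/L.

1.080 mol/L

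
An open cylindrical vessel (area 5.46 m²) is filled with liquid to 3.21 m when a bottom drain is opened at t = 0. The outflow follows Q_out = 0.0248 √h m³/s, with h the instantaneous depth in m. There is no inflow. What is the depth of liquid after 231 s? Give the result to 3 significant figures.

1.61 m

Unsteady balance on liquid volume: A dh/dt = −0.0248 √h.
This is separable: 2 d(√h)/dt = −0.0248/A, so √h = √h₀ − (0.0248/(2A)) t.
√h = √3.21 − 0.0248·231/(2·5.46) = 1.7916 − 0.52462 = 1.2670.
h = 1.2670² = 1.6054 m.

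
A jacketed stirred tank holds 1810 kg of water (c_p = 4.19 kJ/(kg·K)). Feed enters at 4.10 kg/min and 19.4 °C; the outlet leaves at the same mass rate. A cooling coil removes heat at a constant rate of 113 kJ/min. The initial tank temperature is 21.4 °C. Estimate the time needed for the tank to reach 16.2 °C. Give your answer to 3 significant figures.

M c_p dT/dt = ṁ c_p (T_in − T) − Q̇.
τ = M/ṁ = 441.46 min; T_ss = T_in − Q̇/(ṁ c_p) = 12.822 °C.
T(t) = T_ss + (T₀ − T_ss) e^(−t/τ). Set T = 16.2:
e^(−t/τ) = (16.2 − 12.822)/(21.4 − 12.822) = 0.39378
t = −441.46 · ln(0.39378) = 411.42 min.

411 min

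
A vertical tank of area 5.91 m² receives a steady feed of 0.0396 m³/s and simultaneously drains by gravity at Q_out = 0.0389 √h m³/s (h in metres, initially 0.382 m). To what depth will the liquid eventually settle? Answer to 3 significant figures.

A dh/dt = Q_in − 0.0389 √h. Steady state requires inflow = outflow:
Q_in = 0.0389 √h_ss ⇒ √h_ss = 0.0396/0.0389 = 1.0180.
h_ss = 1.0180² = 1.0363 m. (Since h₀ = 0.382 m < h_ss, the level will rise toward this value.)

1.04 m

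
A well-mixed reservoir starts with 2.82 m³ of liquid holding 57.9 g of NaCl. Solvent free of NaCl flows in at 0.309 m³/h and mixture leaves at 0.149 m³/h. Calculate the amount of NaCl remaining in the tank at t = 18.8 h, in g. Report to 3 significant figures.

Let m(t) be the amount of NaCl. Volume: V(t) = V₀ + (Q_in − Q_out) t = 2.82 + 0.16000 t; V(18.8) = 5.8280 m³.
Solute balance: dm/dt = 0 − Q_out C = −Q_out m/V(t).
dm/m = −Q_out dt/(V₀ + 0.16000 t); integrating gives ln(m/m₀) = −(Q_out/(Q_in−Q_out)) ln(V/V₀).
m = m₀ (V₀/V)^(Q_out/(Q_in−Q_out)) = 57.9 × (2.82/5.8280)^(0.93125) = 29.450 g.

29.4 g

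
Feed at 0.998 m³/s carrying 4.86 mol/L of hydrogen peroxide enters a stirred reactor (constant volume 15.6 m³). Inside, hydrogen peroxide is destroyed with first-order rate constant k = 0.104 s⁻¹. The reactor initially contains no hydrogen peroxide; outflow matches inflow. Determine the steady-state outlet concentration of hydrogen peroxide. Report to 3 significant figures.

V dC/dt = Q(C_in − C) − k V C.
At steady state: 0 = Q C_in − (Q + kV) C_ss, so C_ss = Q C_in/(Q + kV).
C_ss = 0.998·4.86/(0.998 + 0.104·15.6) = 4.8503/2.6204 = 1.8510 mol/L.

1.85 mol/L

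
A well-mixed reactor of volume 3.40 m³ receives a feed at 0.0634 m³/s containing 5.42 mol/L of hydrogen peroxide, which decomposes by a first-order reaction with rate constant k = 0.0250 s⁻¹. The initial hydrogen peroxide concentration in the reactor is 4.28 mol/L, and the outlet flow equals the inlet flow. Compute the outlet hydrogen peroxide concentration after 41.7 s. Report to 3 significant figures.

Accumulation = in − out − consumed: V dC/dt = Q C_in − Q C − k V C.
This is linear with rate a = Q/V + k = 0.043647 s⁻¹.
C_ss = Q C_in/(Q + kV) = 2.3156 mol/L; C(t) = C_ss + (C₀ − C_ss) e^(−a t).
C(41.7) = 2.3156 + (1.9644)·e^(−0.043647·41.7) = 2.3156 + (1.9644)·0.16201 = 2.6338 mol/L.

2.63 mol/L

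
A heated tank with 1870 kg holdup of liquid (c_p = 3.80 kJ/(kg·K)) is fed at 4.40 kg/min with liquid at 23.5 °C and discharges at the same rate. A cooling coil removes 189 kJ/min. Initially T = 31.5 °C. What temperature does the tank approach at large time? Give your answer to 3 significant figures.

M c_p dT/dt = ṁ c_p (T_in − T) − Q̇.
At steady state dT/dt = 0 ⇒ T_ss = T_in − Q̇/(ṁ c_p) = 23.5 − 189/(4.40·3.80) = 12.196 °C.

12.2 °C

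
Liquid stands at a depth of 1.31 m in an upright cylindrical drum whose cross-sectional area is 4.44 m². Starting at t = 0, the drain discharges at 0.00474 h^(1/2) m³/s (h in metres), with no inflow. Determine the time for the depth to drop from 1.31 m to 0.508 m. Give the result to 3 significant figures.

Mass balance (ρ constant): A dh/dt = −0.00474 √h.
∫ h^(−1/2) dh = −(0.00474/A) ∫ dt, giving 2√h = 2√h₀ − (0.00474/A) t.
t = 2A(√h₀ − √h)/0.00474 = 2·4.44·(√1.31 − √0.508)/0.00474
  = 8.8800 × (1.1446 − 0.71274) / 0.00474 = 808.96 s.

809 s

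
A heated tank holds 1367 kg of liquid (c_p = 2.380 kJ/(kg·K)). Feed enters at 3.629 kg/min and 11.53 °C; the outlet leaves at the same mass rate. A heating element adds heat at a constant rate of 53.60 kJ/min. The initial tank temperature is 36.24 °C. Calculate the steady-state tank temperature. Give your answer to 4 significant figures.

Heat balance on the well-mixed liquid: M c_p dT/dt = ṁ c_p (T_in − T) + 53.60.
At steady state dT/dt = 0 ⇒ T_ss = T_in + Q̇/(ṁ c_p) = 11.53 + 53.60/(3.629·2.380) = 17.7358 °C.

17.74 °C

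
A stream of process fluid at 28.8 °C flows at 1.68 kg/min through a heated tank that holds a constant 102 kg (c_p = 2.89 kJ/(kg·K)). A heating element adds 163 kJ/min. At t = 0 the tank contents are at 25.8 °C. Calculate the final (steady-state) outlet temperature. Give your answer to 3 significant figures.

M c_p dT/dt = ṁ c_p (T_in − T) + Q̇.
At steady state dT/dt = 0 ⇒ T_ss = T_in + Q̇/(ṁ c_p) = 28.8 + 163/(1.68·2.89) = 62.372 °C.

62.4 °C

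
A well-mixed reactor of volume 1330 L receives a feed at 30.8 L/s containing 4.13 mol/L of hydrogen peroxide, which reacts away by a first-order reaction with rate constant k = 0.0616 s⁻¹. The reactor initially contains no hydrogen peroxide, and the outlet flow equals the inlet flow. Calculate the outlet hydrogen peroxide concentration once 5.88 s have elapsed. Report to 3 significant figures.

0.443 mol/L

V dC/dt = Q(C_in − C) − k V C.
This is linear with rate a = Q/V + k = 0.084758 s⁻¹.
C_ss = Q C_in/(Q + kV) = 1.1284 mol/L; C(t) = C_ss + (C₀ − C_ss) e^(−a t).
C(5.88) = 1.1284 + (-1.1284)·e^(−0.084758·5.88) = 1.1284 + (-1.1284)·0.60752 = 0.44288 mol/L.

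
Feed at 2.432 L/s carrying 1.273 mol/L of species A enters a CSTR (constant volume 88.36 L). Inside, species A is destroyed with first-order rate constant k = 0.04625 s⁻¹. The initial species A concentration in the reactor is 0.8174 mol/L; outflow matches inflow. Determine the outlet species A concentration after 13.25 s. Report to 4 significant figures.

0.6038 mol/L

V dC/dt = Q(C_in − C) − k V C.
This is linear with rate a = Q/V + k = 0.0737738 s⁻¹.
C_ss = Q C_in/(Q + kV) = 0.474935 mol/L; C(t) = C_ss + (C₀ − C_ss) e^(−a t).
C(13.25) = 0.474935 + (0.342465)·e^(−0.0737738·13.25) = 0.474935 + (0.342465)·0.376250 = 0.603787 mol/L.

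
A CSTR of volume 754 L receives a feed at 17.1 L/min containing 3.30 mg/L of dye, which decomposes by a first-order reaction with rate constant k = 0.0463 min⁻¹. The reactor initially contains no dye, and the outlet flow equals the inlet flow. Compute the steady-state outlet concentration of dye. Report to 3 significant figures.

Species balance: V dC/dt = Q C_in − Q C − k V C.
At steady state: 0 = Q C_in − (Q + kV) C_ss, so C_ss = Q C_in/(Q + kV).
C_ss = 17.1·3.30/(17.1 + 0.0463·754) = 56.430/52.010 = 1.0850 mg/L.

1.08 mg/L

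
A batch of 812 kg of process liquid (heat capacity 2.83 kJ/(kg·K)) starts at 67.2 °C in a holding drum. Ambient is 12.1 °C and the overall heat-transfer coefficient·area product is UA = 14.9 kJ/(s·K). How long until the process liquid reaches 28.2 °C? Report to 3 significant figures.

M c_p dT/dt = −UA(T − T_amb).
τ = M c_p/UA = 154.23 s; T_ss = T_amb = 12.100 °C.
T(t) = T_ss + (T₀ − T_ss)e^(−t/τ); set T = 28.2:
t = −τ ln[(T − T_ss)/(T₀ − T_ss)] = −154.23 · ln(0.29220) = 189.75 s.

190 s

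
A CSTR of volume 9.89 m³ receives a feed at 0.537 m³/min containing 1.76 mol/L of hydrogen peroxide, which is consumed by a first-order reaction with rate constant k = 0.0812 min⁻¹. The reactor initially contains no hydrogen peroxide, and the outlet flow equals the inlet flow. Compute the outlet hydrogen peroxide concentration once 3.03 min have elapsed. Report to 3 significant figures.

0.237 mol/L

Species balance: V dC/dt = Q C_in − Q C − k V C.
This is linear with rate a = Q/V + k = 0.13550 min⁻¹.
C_ss = Q C_in/(Q + kV) = 0.70528 mol/L; C(t) = C_ss + (C₀ − C_ss) e^(−a t).
C(3.03) = 0.70528 + (-0.70528)·e^(−0.13550·3.03) = 0.70528 + (-0.70528)·0.66328 = 0.23748 mol/L.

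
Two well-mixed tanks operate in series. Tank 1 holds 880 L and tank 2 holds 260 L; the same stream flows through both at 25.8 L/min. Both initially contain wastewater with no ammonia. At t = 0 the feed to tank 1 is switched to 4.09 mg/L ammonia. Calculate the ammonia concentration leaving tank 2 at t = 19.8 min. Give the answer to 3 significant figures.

1.08 mg/L

Each tank obeys Vᵢ dCᵢ/dt = Q(Cᵢ₋₁ − Cᵢ), so τᵢ = Vᵢ/Q.
τ₁ = 880/25.8 = 34.109 min; τ₂ = 260/25.8 = 10.078 min.
Solving the cascade with C₁(0)=C₂(0)=0 gives C₂(t) = C_in[1 − (τ₁ e^(−t/τ₁) − τ₂ e^(−t/τ₂))/(τ₁ − τ₂)].
At t = 19.8: e^(−t/τ₁) = 0.55962, e^(−t/τ₂) = 0.14019.
C₂ = 4.09·[1 − (34.109·0.55962 − 10.078·0.14019)/(24.031)] = 4.09·0.26449 = 1.0818 mg/L.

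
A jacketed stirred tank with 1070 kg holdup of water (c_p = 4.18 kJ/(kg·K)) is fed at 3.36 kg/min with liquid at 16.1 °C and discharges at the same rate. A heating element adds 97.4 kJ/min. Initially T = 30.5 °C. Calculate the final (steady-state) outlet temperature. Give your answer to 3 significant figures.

M c_p dT/dt = ṁ c_p (T_in − T) + Q̇.
At steady state dT/dt = 0 ⇒ T_ss = T_in + Q̇/(ṁ c_p) = 16.1 + 97.4/(3.36·4.18) = 23.035 °C.

23.0 °C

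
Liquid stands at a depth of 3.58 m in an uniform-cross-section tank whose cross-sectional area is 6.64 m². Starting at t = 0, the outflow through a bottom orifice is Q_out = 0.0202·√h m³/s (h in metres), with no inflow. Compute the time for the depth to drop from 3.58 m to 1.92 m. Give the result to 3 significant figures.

333 s

A dh/dt = −Q_out = −0.0202 √h.
This is separable: 2 d(√h)/dt = −0.0202/A, so √h = √h₀ − (0.0202/(2A)) t.
t = 2A(√h₀ − √h)/0.0202 = 2·6.64·(√3.58 − √1.92)/0.0202
  = 13.280 × (1.8921 − 1.3856) / 0.0202 = 332.95 s.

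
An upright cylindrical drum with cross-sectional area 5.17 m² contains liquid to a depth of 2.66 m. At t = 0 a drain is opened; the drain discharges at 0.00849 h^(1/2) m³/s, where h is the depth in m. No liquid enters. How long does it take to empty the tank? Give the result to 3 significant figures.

With no inflow, A dh/dt = −0.00849 √h.
∫ h^(−1/2) dh = −(0.00849/A) ∫ dt, giving 2√h = 2√h₀ − (0.00849/A) t.
Set h = 0: 2√h₀ = (0.00849/A) t_empty ⇒ t_empty = 2A√h₀/0.00849.
t_empty = 2·5.17·√2.66/0.00849 = 10.340·1.6310/0.00849 = 1986.3 s.

1990 s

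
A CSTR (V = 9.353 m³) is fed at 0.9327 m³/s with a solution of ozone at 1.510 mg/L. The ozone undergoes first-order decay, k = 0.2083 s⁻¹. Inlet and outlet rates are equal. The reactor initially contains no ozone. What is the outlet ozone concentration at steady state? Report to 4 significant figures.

V dC/dt = Q(C_in − C) − k V C.
Steady state (dC/dt = 0): C_ss = Q C_in/(Q + kV) = C_in/(1 + kV/Q).
C_ss = 0.9327·1.510/(0.9327 + 0.2083·9.353) = 1.40838/2.88093 = 0.488862 mg/L.

0.4889 mg/L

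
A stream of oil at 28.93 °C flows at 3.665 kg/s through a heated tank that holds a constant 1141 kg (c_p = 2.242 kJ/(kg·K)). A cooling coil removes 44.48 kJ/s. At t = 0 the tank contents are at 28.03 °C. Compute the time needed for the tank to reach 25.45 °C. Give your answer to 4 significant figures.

263.9 s

M c_p dT/dt = ṁ c_p (T_in − T) − Q̇.
τ = M/ṁ = 311.323 s; T_ss = T_in − Q̇/(ṁ c_p) = 23.5168 °C.
T(t) = T_ss + (T₀ − T_ss) e^(−t/τ). Set T = 25.45:
e^(−t/τ) = (25.45 − 23.5168)/(28.03 − 23.5168) = 0.428345
t = −311.323 · ln(0.428345) = 263.948 s.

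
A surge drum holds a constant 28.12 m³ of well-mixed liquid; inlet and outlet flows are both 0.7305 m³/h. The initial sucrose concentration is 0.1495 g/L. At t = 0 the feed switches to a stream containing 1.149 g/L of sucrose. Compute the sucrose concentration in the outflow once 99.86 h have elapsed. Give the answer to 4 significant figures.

Accumulation = in − out for the solute gives V dC/dt = Q(C_in − C).
So dC/dt = (C_in − C)/τ with τ = V/Q = 28.12/0.7305 = 38.4942 h.
Solution: C(t) = C_in + (C₀ − C_in) e^(−t/τ).
C(99.86) = 1.149 + (0.1495 − 1.149)·e^(−99.86/38.4942) = 1.149 + (-0.999500)·0.0747087 = 1.07433 g/L.

1.074 g/L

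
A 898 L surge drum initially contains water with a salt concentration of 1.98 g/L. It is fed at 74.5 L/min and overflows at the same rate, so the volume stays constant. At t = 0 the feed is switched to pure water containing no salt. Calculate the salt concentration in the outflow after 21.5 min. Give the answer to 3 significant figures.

0.333 g/L

Mass balance on the solute (V constant): V dC/dt = Q(C_in − C).
So dC/dt = (C_in − C)/τ with τ = V/Q = 898/74.5 = 12.054 min.
This is linear first-order; C(t) = C_in + (C₀ − C_in) e^(−t/τ).
C(21.5) = 0 + (1.98 − 0)·e^(−21.5/12.054) = 0 + (1.9800)·0.16802 = 0.33268 g/L.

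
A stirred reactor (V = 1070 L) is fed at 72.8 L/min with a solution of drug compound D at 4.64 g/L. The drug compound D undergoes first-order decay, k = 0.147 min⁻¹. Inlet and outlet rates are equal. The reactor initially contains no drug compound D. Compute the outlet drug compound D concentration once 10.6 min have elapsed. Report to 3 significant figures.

Species balance: V dC/dt = Q C_in − Q C − k V C.
This is linear with rate a = Q/V + k = 0.21504 min⁻¹.
C_ss = Q C_in/(Q + kV) = 1.4681 g/L; C(t) = C_ss + (C₀ − C_ss) e^(−a t).
C(10.6) = 1.4681 + (-1.4681)·e^(−0.21504·10.6) = 1.4681 + (-1.4681)·0.10235 = 1.3178 g/L.

1.32 g/L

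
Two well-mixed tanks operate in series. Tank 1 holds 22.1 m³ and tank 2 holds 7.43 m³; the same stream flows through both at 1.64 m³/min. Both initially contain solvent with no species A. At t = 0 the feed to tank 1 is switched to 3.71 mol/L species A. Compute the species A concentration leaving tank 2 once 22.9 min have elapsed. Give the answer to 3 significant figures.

2.70 mol/L

Species balance on tank i: dCᵢ/dt = (Cᵢ₋₁ − Cᵢ)/τᵢ with τᵢ = Vᵢ/Q.
τ₁ = 22.1/1.64 = 13.476 min; τ₂ = 7.43/1.64 = 4.5305 min.
Solving the cascade with C₁(0)=C₂(0)=0 gives C₂(t) = C_in[1 − (τ₁ e^(−t/τ₁) − τ₂ e^(−t/τ₂))/(τ₁ − τ₂)].
At t = 22.9: e^(−t/τ₁) = 0.18280, e^(−t/τ₂) = 0.0063796.
C₂ = 3.71·[1 − (13.476·0.18280 − 4.5305·0.0063796)/(8.9451)] = 3.71·0.72785 = 2.7003 mol/L.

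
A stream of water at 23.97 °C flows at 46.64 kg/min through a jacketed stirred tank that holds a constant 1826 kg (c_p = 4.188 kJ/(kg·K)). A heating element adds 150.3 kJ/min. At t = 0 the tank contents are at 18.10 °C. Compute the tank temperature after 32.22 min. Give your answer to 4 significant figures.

21.82 °C

M c_p dT/dt = ṁ c_p (T_in − T) + Q̇.
τ = M/ṁ = 39.1509 min; T_ss = T_in + Q̇/(ṁ c_p) = 23.97 + 150.3/(46.64·4.188) = 24.7395 °C.
Integrating: T(t) = T_ss + (T₀ − T_ss) e^(−t/τ).
T(32.22) = 24.7395 + (-6.63947)·e^(−32.22/39.1509) = 24.7395 + (-6.63947)·0.439126 = 21.8239 °C.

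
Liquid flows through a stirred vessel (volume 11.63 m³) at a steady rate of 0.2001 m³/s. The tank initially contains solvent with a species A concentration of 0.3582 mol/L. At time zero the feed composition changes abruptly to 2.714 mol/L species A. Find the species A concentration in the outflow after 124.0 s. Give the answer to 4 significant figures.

Accumulation = in − out for the solute gives V dC/dt = Q(C_in − C).
So dC/dt = (C_in − C)/τ with τ = V/Q = 11.63/0.2001 = 58.1209 s.
This is linear first-order; C(t) = C_in + (C₀ − C_in) e^(−t/τ).
C(124.0) = 2.714 + (0.3582 − 2.714)·e^(−124.0/58.1209) = 2.714 + (-2.35580)·0.118424 = 2.43502 mol/L.

2.435 mol/L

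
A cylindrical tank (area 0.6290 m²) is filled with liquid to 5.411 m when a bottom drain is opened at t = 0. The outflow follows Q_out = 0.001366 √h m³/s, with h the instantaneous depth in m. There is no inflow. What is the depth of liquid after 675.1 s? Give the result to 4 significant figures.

2.538 m

A dh/dt = −Q_out = −0.001366 √h.
∫ h^(−1/2) dh = −(0.001366/A) ∫ dt, giving 2√h = 2√h₀ − (0.001366/A) t.
√h = √5.411 − 0.001366·675.1/(2·0.6290) = 2.32616 − 0.733058 = 1.59310.
h = 1.59310² = 2.53796 m.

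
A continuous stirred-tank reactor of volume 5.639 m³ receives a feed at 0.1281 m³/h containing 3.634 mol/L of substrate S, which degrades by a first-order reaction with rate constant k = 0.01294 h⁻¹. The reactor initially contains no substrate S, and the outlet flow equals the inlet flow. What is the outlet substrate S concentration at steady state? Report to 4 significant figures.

2.315 mol/L

V dC/dt = Q(C_in − C) − k V C.
Steady state (dC/dt = 0): C_ss = Q C_in/(Q + kV) = C_in/(1 + kV/Q).
C_ss = 0.1281·3.634/(0.1281 + 0.01294·5.639) = 0.465515/0.201069 = 2.31521 mol/L.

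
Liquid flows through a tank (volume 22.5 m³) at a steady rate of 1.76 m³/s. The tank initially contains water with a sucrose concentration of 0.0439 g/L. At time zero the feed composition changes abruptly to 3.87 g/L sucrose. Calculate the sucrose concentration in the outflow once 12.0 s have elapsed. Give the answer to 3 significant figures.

Mass balance on the solute (V constant): V dC/dt = Q(C_in − C).
So dC/dt = (C_in − C)/τ with τ = V/Q = 22.5/1.76 = 12.784 s.
Solution: C(t) = C_in + (C₀ − C_in) e^(−t/τ).
C(12.0) = 3.87 + (0.0439 − 3.87)·e^(−12.0/12.784) = 3.87 + (-3.8261)·0.39115 = 2.3734 g/L.

2.37 g/L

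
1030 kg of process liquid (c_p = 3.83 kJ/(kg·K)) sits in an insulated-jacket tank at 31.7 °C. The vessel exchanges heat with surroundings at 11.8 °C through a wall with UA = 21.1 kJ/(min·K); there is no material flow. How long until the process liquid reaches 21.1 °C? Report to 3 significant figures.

Heat balance on the well-mixed liquid: M c_p dT/dt = −UA(T − T_amb).
τ = M c_p/UA = 186.96 min; T_ss = T_amb = 11.800 °C.
T(t) = T_ss + (T₀ − T_ss)e^(−t/τ); set T = 21.1:
t = −τ ln[(T − T_ss)/(T₀ − T_ss)] = −186.96 · ln(0.46734) = 142.22 min.

142 min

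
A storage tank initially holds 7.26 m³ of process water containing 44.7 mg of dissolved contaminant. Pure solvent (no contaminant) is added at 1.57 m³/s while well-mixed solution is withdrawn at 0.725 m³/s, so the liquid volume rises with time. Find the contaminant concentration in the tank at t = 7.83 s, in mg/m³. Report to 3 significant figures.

Let m(t) be the amount of contaminant. Volume: V(t) = V₀ + (Q_in − Q_out) t = 7.26 + 0.84500 t; V(7.83) = 13.876 m³.
No contaminant enters, so dm/dt = −Q_out · (m/V).
Separate: dm/m = −Q_out dt/V(t) ⇒ ln(m/m₀) = −(Q_out/(Q_in−Q_out)) ln(V/V₀).
m = m₀ (V₀/V)^(Q_out/(Q_in−Q_out)) = 44.7 × (7.26/13.876)^(0.85799) = 25.640 mg.
C = m/V = 25.640/13.876 = 1.8478 mg/m³.

1.85 mg/m³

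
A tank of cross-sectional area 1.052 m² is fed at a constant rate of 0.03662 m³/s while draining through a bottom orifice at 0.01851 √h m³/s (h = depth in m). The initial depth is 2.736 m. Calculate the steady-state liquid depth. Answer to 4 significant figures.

3.914 m

A dh/dt = Q_in − 0.01851 √h. Steady state requires inflow = outflow:
Q_in = 0.01851 √h_ss ⇒ √h_ss = 0.03662/0.01851 = 1.97839.
h_ss = 1.97839² = 3.91403 m. (Since h₀ = 2.736 m < h_ss, the level will rise toward this value.)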